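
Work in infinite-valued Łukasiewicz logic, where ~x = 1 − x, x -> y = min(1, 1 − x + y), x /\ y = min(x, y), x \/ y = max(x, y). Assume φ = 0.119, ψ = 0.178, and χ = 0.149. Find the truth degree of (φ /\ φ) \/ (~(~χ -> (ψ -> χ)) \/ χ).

φ /\ φ = min(0.119, 0.119) = 0.119
~χ = 1 − 0.149 = 0.851
ψ -> χ = min(1, 1 − 0.178 + 0.149) = min(1, 0.971) = 0.971
~χ -> (ψ -> χ) = min(1, 1 − 0.851 + 0.971) = min(1, 1.120) = 1.000
~(~χ -> (ψ -> χ)) = 1 − 1.000 = 0.000
~(~χ -> (ψ -> χ)) \/ χ = max(0.000, 0.149) = 0.149
(φ /\ φ) \/ (~(~χ -> (ψ -> χ)) \/ χ) = max(0.119, 0.149) = 0.149

0.149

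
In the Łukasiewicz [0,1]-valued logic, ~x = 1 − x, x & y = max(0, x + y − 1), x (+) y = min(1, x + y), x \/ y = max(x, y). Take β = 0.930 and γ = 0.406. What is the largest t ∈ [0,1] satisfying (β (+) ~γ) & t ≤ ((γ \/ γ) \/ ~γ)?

~γ = 1 − 0.406 = 0.594
β (+) ~γ = min(1, 0.930 + 0.594) = min(1, 1.524) = 1.000
So the left factor is β (+) ~γ = 1.000.
γ \/ γ = max(0.406, 0.406) = 0.406
(γ \/ γ) \/ ~γ = max(0.406, 0.594) = 0.594
So the right-hand bound is (γ \/ γ) \/ ~γ = 0.594.
The residuum of the Łukasiewicz t-norm gives the supremum: min(1, 1 − 1.000 + 0.594).
1 − 1.000 + 0.594 = 0.594, so t = min(1, 0.594) = 0.594.
Check: 1.000 & 0.594 = max(0, 0.594) = 0.594 ≤ 0.594.

0.594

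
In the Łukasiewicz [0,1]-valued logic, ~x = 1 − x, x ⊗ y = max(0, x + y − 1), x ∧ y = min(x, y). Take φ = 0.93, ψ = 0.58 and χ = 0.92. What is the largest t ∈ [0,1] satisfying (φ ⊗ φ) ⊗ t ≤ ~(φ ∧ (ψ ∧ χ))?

φ ⊗ φ = max(0, 0.93 + 0.93 − 1) = max(0, 0.86) = 0.86
So the left factor is φ ⊗ φ = 0.86.
ψ ∧ χ = min(0.58, 0.92) = 0.58
φ ∧ (ψ ∧ χ) = min(0.93, 0.58) = 0.58
~(φ ∧ (ψ ∧ χ)) = 1 − 0.58 = 0.42
So the right-hand bound is ~(φ ∧ (ψ ∧ χ)) = 0.42.
The residuum of the Łukasiewicz t-norm gives the supremum: min(1, 1 − 0.86 + 0.42).
1 − 0.86 + 0.42 = 0.56, so t = min(1, 0.56) = 0.56.
Check: 0.86 ⊗ 0.56 = max(0, 0.42) = 0.42 ≤ 0.42.

0.56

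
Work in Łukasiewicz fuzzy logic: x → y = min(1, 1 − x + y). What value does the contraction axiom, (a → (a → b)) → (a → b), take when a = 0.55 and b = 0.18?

0.63

a → b = min(1, 1 − 0.55 + 0.18) = min(1, 0.63) = 0.63
a → (a → b) = min(1, 1 − 0.55 + 0.63) = min(1, 1.08) = 1.00
(a → (a → b)) → (a → b) = min(1, 1 − 1.00 + 0.63) = min(1, 0.63) = 0.63
(The value 0.63 < 1 shows this instance is not satisfied; fails in Ł∞ (the t-norm is not idempotent).)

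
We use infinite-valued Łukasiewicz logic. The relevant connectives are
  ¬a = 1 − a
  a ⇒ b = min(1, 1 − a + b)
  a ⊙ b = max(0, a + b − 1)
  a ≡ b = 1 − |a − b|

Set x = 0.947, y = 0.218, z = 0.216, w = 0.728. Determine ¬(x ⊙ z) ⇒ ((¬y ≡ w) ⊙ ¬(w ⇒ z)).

0.621

x ⊙ z = max(0, 0.947 + 0.216 − 1) = max(0, 0.163) = 0.163
¬(x ⊙ z) = 1 − 0.163 = 0.837
¬y = 1 − 0.218 = 0.782
¬y ≡ w = 1 − |0.782 − 0.728| = 1 − 0.054 = 0.946
w ⇒ z = min(1, 1 − 0.728 + 0.216) = min(1, 0.488) = 0.488
¬(w ⇒ z) = 1 − 0.488 = 0.512
(¬y ≡ w) ⊙ ¬(w ⇒ z) = max(0, 0.946 + 0.512 − 1) = max(0, 0.458) = 0.458
¬(x ⊙ z) ⇒ ((¬y ≡ w) ⊙ ¬(w ⇒ z)) = min(1, 1 − 0.837 + 0.458) = min(1, 0.621) = 0.621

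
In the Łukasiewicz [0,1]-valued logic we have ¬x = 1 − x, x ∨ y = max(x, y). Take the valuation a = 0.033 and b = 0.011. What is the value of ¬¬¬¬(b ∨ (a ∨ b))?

a ∨ b = max(0.033, 0.011) = 0.033
b ∨ (a ∨ b) = max(0.011, 0.033) = 0.033
¬(b ∨ (a ∨ b)) = 1 − 0.033 = 0.967
¬¬(b ∨ (a ∨ b)) = 1 − 0.967 = 0.033
¬¬¬(b ∨ (a ∨ b)) = 1 − 0.033 = 0.967
¬¬¬¬(b ∨ (a ∨ b)) = 1 − 0.967 = 0.033

0.033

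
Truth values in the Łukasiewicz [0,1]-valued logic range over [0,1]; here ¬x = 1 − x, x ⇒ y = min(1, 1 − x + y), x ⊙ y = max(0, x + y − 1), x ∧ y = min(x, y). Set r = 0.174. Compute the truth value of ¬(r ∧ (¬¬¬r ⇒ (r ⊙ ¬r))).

0.826

¬r = 1 − 0.174 = 0.826
¬¬r = 1 − 0.826 = 0.174
¬¬¬r = 1 − 0.174 = 0.826
r ⊙ ¬r = max(0, 0.174 + 0.826 − 1) = max(0, 0.000) = 0.000
¬¬¬r ⇒ (r ⊙ ¬r) = min(1, 1 − 0.826 + 0.000) = min(1, 0.174) = 0.174
r ∧ (¬¬¬r ⇒ (r ⊙ ¬r)) = min(0.174, 0.174) = 0.174
¬(r ∧ (¬¬¬r ⇒ (r ⊙ ¬r))) = 1 − 0.174 = 0.826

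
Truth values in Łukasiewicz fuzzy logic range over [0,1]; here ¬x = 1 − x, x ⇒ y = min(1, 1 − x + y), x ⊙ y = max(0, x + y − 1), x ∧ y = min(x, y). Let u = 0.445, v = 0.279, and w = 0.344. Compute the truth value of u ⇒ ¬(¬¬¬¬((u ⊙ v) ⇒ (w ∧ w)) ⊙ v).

u ⊙ v = max(0, 0.445 + 0.279 − 1) = max(0, -0.276) = 0.000
w ∧ w = min(0.344, 0.344) = 0.344
(u ⊙ v) ⇒ (w ∧ w) = min(1, 1 − 0.000 + 0.344) = min(1, 1.344) = 1.000
¬((u ⊙ v) ⇒ (w ∧ w)) = 1 − 1.000 = 0.000
¬¬((u ⊙ v) ⇒ (w ∧ w)) = 1 − 0.000 = 1.000
¬¬¬((u ⊙ v) ⇒ (w ∧ w)) = 1 − 1.000 = 0.000
¬¬¬¬((u ⊙ v) ⇒ (w ∧ w)) = 1 − 0.000 = 1.000
¬¬¬¬((u ⊙ v) ⇒ (w ∧ w)) ⊙ v = max(0, 1.000 + 0.279 − 1) = max(0, 0.279) = 0.279
¬(¬¬¬¬((u ⊙ v) ⇒ (w ∧ w)) ⊙ v) = 1 − 0.279 = 0.721
u ⇒ ¬(¬¬¬¬((u ⊙ v) ⇒ (w ∧ w)) ⊙ v) = min(1, 1 − 0.445 + 0.721) = min(1, 1.276) = 1.000

1.000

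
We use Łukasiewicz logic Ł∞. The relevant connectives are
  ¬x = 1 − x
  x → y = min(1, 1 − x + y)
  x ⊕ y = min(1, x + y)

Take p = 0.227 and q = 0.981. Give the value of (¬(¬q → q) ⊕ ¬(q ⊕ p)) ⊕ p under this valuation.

0.227

¬q = 1 − 0.981 = 0.019
¬q → q = min(1, 1 − 0.019 + 0.981) = min(1, 1.962) = 1.000
¬(¬q → q) = 1 − 1.000 = 0.000
q ⊕ p = min(1, 0.981 + 0.227) = min(1, 1.208) = 1.000
¬(q ⊕ p) = 1 − 1.000 = 0.000
¬(¬q → q) ⊕ ¬(q ⊕ p) = min(1, 0.000 + 0.000) = min(1, 0.000) = 0.000
(¬(¬q → q) ⊕ ¬(q ⊕ p)) ⊕ p = min(1, 0.000 + 0.227) = min(1, 0.227) = 0.227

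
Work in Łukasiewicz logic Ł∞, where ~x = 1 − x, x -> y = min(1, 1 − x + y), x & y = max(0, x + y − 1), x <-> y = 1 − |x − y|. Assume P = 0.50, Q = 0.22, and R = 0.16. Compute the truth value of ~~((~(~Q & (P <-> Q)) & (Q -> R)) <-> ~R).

0.60

~Q = 1 − 0.22 = 0.78
P <-> Q = 1 − |0.50 − 0.22| = 1 − 0.28 = 0.72
~Q & (P <-> Q) = max(0, 0.78 + 0.72 − 1) = max(0, 0.50) = 0.50
~(~Q & (P <-> Q)) = 1 − 0.50 = 0.50
Q -> R = min(1, 1 − 0.22 + 0.16) = min(1, 0.94) = 0.94
~(~Q & (P <-> Q)) & (Q -> R) = max(0, 0.50 + 0.94 − 1) = max(0, 0.44) = 0.44
~R = 1 − 0.16 = 0.84
(~(~Q & (P <-> Q)) & (Q -> R)) <-> ~R = 1 − |0.44 − 0.84| = 1 − 0.40 = 0.60
~((~(~Q & (P <-> Q)) & (Q -> R)) <-> ~R) = 1 − 0.60 = 0.40
~~((~(~Q & (P <-> Q)) & (Q -> R)) <-> ~R) = 1 − 0.40 = 0.60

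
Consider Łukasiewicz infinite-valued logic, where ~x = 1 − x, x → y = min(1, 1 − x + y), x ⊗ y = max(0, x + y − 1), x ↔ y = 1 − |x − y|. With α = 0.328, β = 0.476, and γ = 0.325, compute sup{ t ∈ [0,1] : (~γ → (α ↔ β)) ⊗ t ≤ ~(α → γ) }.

~γ = 1 − 0.325 = 0.675
α ↔ β = 1 − |0.328 − 0.476| = 1 − 0.148 = 0.852
~γ → (α ↔ β) = min(1, 1 − 0.675 + 0.852) = min(1, 1.177) = 1.000
So the left factor is ~γ → (α ↔ β) = 1.000.
α → γ = min(1, 1 − 0.328 + 0.325) = min(1, 0.997) = 0.997
~(α → γ) = 1 − 0.997 = 0.003
So the right-hand bound is ~(α → γ) = 0.003.
The residuum of the Łukasiewicz t-norm gives the supremum: min(1, 1 − 1.000 + 0.003).
1 − 1.000 + 0.003 = 0.003, so t = min(1, 0.003) = 0.003.
Check: 1.000 ⊗ 0.003 = max(0, 0.003) = 0.003 ≤ 0.003.

0.003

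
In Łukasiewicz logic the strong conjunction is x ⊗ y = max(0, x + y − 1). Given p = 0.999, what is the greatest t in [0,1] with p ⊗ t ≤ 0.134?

The residuum of the Łukasiewicz t-norm gives the supremum: min(1, 1 − 0.999 + 0.134).
1 − 0.999 + 0.134 = 0.135, so t = min(1, 0.135) = 0.135.
Check: 0.999 ⊗ 0.135 = max(0, 0.134) = 0.134 ≤ 0.134.

0.135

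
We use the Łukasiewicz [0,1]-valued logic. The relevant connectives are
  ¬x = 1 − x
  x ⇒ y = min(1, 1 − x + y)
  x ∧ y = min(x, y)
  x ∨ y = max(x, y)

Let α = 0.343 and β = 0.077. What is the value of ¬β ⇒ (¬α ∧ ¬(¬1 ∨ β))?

¬β = 1 − 0.077 = 0.923
¬α = 1 − 0.343 = 0.657
¬1 = 1 − 1.000 = 0.000
¬1 ∨ β = max(0.000, 0.077) = 0.077
¬(¬1 ∨ β) = 1 − 0.077 = 0.923
¬α ∧ ¬(¬1 ∨ β) = min(0.657, 0.923) = 0.657
¬β ⇒ (¬α ∧ ¬(¬1 ∨ β)) = min(1, 1 − 0.923 + 0.657) = min(1, 0.734) = 0.734

0.734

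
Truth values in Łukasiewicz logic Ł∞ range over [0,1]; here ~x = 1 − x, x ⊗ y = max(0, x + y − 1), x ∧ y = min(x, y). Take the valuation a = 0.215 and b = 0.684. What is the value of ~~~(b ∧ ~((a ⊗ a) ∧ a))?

0.316

a ⊗ a = max(0, 0.215 + 0.215 − 1) = max(0, -0.570) = 0.000
(a ⊗ a) ∧ a = min(0.000, 0.215) = 0.000
~((a ⊗ a) ∧ a) = 1 − 0.000 = 1.000
b ∧ ~((a ⊗ a) ∧ a) = min(0.684, 1.000) = 0.684
~(b ∧ ~((a ⊗ a) ∧ a)) = 1 − 0.684 = 0.316
~~(b ∧ ~((a ⊗ a) ∧ a)) = 1 − 0.316 = 0.684
~~~(b ∧ ~((a ⊗ a) ∧ a)) = 1 − 0.684 = 0.316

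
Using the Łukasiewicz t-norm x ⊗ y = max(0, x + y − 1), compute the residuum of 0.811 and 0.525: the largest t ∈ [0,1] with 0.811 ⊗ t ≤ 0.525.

0.714

The residuum of the Łukasiewicz t-norm gives the supremum: min(1, 1 − 0.811 + 0.525).
1 − 0.811 + 0.525 = 0.714, so t = min(1, 0.714) = 0.714.
Check: 0.811 ⊗ 0.714 = max(0, 0.525) = 0.525 ≤ 0.525.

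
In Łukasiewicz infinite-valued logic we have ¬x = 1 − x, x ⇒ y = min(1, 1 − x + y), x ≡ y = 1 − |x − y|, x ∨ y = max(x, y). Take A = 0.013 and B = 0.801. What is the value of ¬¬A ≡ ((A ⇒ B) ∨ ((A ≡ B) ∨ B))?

0.013

¬A = 1 − 0.013 = 0.987
¬¬A = 1 − 0.987 = 0.013
A ⇒ B = min(1, 1 − 0.013 + 0.801) = min(1, 1.788) = 1.000
A ≡ B = 1 − |0.013 − 0.801| = 1 − 0.788 = 0.212
(A ≡ B) ∨ B = max(0.212, 0.801) = 0.801
(A ⇒ B) ∨ ((A ≡ B) ∨ B) = max(1.000, 0.801) = 1.000
¬¬A ≡ ((A ⇒ B) ∨ ((A ≡ B) ∨ B)) = 1 − |0.013 − 1.000| = 1 − 0.987 = 0.013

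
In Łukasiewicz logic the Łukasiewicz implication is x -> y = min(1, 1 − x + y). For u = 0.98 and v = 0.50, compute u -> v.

u -> v = min(1, 1 − 0.98 + 0.50) = min(1, 0.52) = 0.52
For comparison, the Gödel implication (1 if x ≤ y else y) would give 0.50.

0.52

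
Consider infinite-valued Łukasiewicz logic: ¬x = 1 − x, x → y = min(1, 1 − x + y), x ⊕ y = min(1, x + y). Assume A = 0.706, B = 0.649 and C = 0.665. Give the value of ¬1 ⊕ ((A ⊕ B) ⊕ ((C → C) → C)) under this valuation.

¬1 = 1 − 1.000 = 0.000
A ⊕ B = min(1, 0.706 + 0.649) = min(1, 1.355) = 1.000
C → C = min(1, 1 − 0.665 + 0.665) = min(1, 1.000) = 1.000
(C → C) → C = min(1, 1 − 1.000 + 0.665) = min(1, 0.665) = 0.665
(A ⊕ B) ⊕ ((C → C) → C) = min(1, 1.000 + 0.665) = min(1, 1.665) = 1.000
¬1 ⊕ ((A ⊕ B) ⊕ ((C → C) → C)) = min(1, 0.000 + 1.000) = min(1, 1.000) = 1.000

1.000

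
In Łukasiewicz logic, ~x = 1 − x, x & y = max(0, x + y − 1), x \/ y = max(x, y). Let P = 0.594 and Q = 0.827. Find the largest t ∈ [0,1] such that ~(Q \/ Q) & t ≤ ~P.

1.000

Q \/ Q = max(0.827, 0.827) = 0.827
~(Q \/ Q) = 1 − 0.827 = 0.173
So the left factor is ~(Q \/ Q) = 0.173.
~P = 1 − 0.594 = 0.406
So the right-hand bound is ~P = 0.406.
The residuum of the Łukasiewicz t-norm gives the supremum: min(1, 1 − 0.173 + 0.406).
1 − 0.173 + 0.406 = 1.233, so t = min(1, 1.233) = 1.000.
Check: 0.173 & 1.000 = max(0, 0.173) = 0.173 ≤ 0.406.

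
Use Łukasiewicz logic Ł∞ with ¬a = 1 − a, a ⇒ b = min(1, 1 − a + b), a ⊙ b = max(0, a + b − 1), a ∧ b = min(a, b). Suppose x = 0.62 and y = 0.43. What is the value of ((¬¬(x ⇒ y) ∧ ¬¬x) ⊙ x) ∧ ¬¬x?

0.24

x ⇒ y = min(1, 1 − 0.62 + 0.43) = min(1, 0.81) = 0.81
¬(x ⇒ y) = 1 − 0.81 = 0.19
¬¬(x ⇒ y) = 1 − 0.19 = 0.81
¬x = 1 − 0.62 = 0.38
¬¬x = 1 − 0.38 = 0.62
¬¬(x ⇒ y) ∧ ¬¬x = min(0.81, 0.62) = 0.62
(¬¬(x ⇒ y) ∧ ¬¬x) ⊙ x = max(0, 0.62 + 0.62 − 1) = max(0, 0.24) = 0.24
((¬¬(x ⇒ y) ∧ ¬¬x) ⊙ x) ∧ ¬¬x = min(0.24, 0.62) = 0.24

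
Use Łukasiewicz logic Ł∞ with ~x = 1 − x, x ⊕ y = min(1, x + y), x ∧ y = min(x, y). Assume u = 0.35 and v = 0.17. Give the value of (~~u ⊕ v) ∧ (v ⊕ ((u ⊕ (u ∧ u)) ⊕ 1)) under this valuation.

~u = 1 − 0.35 = 0.65
~~u = 1 − 0.65 = 0.35
~~u ⊕ v = min(1, 0.35 + 0.17) = min(1, 0.52) = 0.52
u ∧ u = min(0.35, 0.35) = 0.35
u ⊕ (u ∧ u) = min(1, 0.35 + 0.35) = min(1, 0.70) = 0.70
(u ⊕ (u ∧ u)) ⊕ 1 = min(1, 0.70 + 1.00) = min(1, 1.70) = 1.00
v ⊕ ((u ⊕ (u ∧ u)) ⊕ 1) = min(1, 0.17 + 1.00) = min(1, 1.17) = 1.00
(~~u ⊕ v) ∧ (v ⊕ ((u ⊕ (u ∧ u)) ⊕ 1)) = min(0.52, 1.00) = 0.52

0.52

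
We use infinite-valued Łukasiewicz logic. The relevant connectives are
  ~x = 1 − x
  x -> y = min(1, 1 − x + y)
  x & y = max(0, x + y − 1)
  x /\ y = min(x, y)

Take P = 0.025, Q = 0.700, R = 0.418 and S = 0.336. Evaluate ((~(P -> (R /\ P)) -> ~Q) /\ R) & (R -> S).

R /\ P = min(0.418, 0.025) = 0.025
P -> (R /\ P) = min(1, 1 − 0.025 + 0.025) = min(1, 1.000) = 1.000
~(P -> (R /\ P)) = 1 − 1.000 = 0.000
~Q = 1 − 0.700 = 0.300
~(P -> (R /\ P)) -> ~Q = min(1, 1 − 0.000 + 0.300) = min(1, 1.300) = 1.000
(~(P -> (R /\ P)) -> ~Q) /\ R = min(1.000, 0.418) = 0.418
R -> S = min(1, 1 − 0.418 + 0.336) = min(1, 0.918) = 0.918
((~(P -> (R /\ P)) -> ~Q) /\ R) & (R -> S) = max(0, 0.418 + 0.918 − 1) = max(0, 0.336) = 0.336

0.336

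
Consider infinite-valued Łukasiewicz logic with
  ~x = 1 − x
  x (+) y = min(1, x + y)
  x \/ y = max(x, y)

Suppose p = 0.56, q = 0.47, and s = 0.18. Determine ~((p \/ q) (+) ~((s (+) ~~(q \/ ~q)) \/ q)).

0.15

p \/ q = max(0.56, 0.47) = 0.56
~q = 1 − 0.47 = 0.53
q \/ ~q = max(0.47, 0.53) = 0.53
~(q \/ ~q) = 1 − 0.53 = 0.47
~~(q \/ ~q) = 1 − 0.47 = 0.53
s (+) ~~(q \/ ~q) = min(1, 0.18 + 0.53) = min(1, 0.71) = 0.71
(s (+) ~~(q \/ ~q)) \/ q = max(0.71, 0.47) = 0.71
~((s (+) ~~(q \/ ~q)) \/ q) = 1 − 0.71 = 0.29
(p \/ q) (+) ~((s (+) ~~(q \/ ~q)) \/ q) = min(1, 0.56 + 0.29) = min(1, 0.85) = 0.85
~((p \/ q) (+) ~((s (+) ~~(q \/ ~q)) \/ q)) = 1 − 0.85 = 0.15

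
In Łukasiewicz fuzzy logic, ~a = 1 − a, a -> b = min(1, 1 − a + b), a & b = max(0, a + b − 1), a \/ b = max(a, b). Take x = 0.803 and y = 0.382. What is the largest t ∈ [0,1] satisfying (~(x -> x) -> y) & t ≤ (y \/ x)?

x -> x = min(1, 1 − 0.803 + 0.803) = min(1, 1.000) = 1.000
~(x -> x) = 1 − 1.000 = 0.000
~(x -> x) -> y = min(1, 1 − 0.000 + 0.382) = min(1, 1.382) = 1.000
So the left factor is ~(x -> x) -> y = 1.000.
y \/ x = max(0.382, 0.803) = 0.803
So the right-hand bound is y \/ x = 0.803.
The residuum of the Łukasiewicz t-norm gives the supremum: min(1, 1 − 1.000 + 0.803).
1 − 1.000 + 0.803 = 0.803, so t = min(1, 0.803) = 0.803.
Check: 1.000 & 0.803 = max(0, 0.803) = 0.803 ≤ 0.803.

0.803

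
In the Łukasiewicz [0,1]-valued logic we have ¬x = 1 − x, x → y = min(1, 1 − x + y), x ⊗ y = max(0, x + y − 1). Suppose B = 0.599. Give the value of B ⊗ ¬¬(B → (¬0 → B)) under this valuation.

¬0 = 1 − 0.000 = 1.000
¬0 → B = min(1, 1 − 1.000 + 0.599) = min(1, 0.599) = 0.599
B → (¬0 → B) = min(1, 1 − 0.599 + 0.599) = min(1, 1.000) = 1.000
¬(B → (¬0 → B)) = 1 − 1.000 = 0.000
¬¬(B → (¬0 → B)) = 1 − 0.000 = 1.000
B ⊗ ¬¬(B → (¬0 → B)) = max(0, 0.599 + 1.000 − 1) = max(0, 0.599) = 0.599

0.599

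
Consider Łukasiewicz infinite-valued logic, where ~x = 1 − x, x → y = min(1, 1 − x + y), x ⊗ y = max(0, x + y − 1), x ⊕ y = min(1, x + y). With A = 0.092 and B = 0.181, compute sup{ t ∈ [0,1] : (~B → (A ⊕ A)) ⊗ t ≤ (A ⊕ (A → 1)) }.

~B = 1 − 0.181 = 0.819
A ⊕ A = min(1, 0.092 + 0.092) = min(1, 0.184) = 0.184
~B → (A ⊕ A) = min(1, 1 − 0.819 + 0.184) = min(1, 0.365) = 0.365
So the left factor is ~B → (A ⊕ A) = 0.365.
A → 1 = min(1, 1 − 0.092 + 1.000) = min(1, 1.908) = 1.000
A ⊕ (A → 1) = min(1, 0.092 + 1.000) = min(1, 1.092) = 1.000
So the right-hand bound is A ⊕ (A → 1) = 1.000.
The residuum of the Łukasiewicz t-norm gives the supremum: min(1, 1 − 0.365 + 1.000).
1 − 0.365 + 1.000 = 1.635, so t = min(1, 1.635) = 1.000.
Check: 0.365 ⊗ 1.000 = max(0, 0.365) = 0.365 ≤ 1.000.

1.000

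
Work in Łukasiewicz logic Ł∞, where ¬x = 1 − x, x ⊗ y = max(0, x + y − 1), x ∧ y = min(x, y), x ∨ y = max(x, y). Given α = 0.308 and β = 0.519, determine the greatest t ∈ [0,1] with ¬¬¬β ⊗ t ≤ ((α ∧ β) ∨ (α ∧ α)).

0.827

¬β = 1 − 0.519 = 0.481
¬¬β = 1 − 0.481 = 0.519
¬¬¬β = 1 − 0.519 = 0.481
So the left factor is ¬¬¬β = 0.481.
α ∧ β = min(0.308, 0.519) = 0.308
α ∧ α = min(0.308, 0.308) = 0.308
(α ∧ β) ∨ (α ∧ α) = max(0.308, 0.308) = 0.308
So the right-hand bound is (α ∧ β) ∨ (α ∧ α) = 0.308.
The residuum of the Łukasiewicz t-norm gives the supremum: min(1, 1 − 0.481 + 0.308).
1 − 0.481 + 0.308 = 0.827, so t = min(1, 0.827) = 0.827.
Check: 0.481 ⊗ 0.827 = max(0, 0.308) = 0.308 ≤ 0.308.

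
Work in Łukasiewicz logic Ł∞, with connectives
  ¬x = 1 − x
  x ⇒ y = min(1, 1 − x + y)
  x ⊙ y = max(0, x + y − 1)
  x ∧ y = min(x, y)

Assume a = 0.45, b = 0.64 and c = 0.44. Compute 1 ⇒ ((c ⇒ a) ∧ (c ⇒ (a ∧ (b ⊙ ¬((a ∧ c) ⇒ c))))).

c ⇒ a = min(1, 1 − 0.44 + 0.45) = min(1, 1.01) = 1.00
a ∧ c = min(0.45, 0.44) = 0.44
(a ∧ c) ⇒ c = min(1, 1 − 0.44 + 0.44) = min(1, 1.00) = 1.00
¬((a ∧ c) ⇒ c) = 1 − 1.00 = 0.00
b ⊙ ¬((a ∧ c) ⇒ c) = max(0, 0.64 + 0.00 − 1) = max(0, -0.36) = 0.00
a ∧ (b ⊙ ¬((a ∧ c) ⇒ c)) = min(0.45, 0.00) = 0.00
c ⇒ (a ∧ (b ⊙ ¬((a ∧ c) ⇒ c))) = min(1, 1 − 0.44 + 0.00) = min(1, 0.56) = 0.56
(c ⇒ a) ∧ (c ⇒ (a ∧ (b ⊙ ¬((a ∧ c) ⇒ c)))) = min(1.00, 0.56) = 0.56
1 ⇒ ((c ⇒ a) ∧ (c ⇒ (a ∧ (b ⊙ ¬((a ∧ c) ⇒ c))))) = min(1, 1 − 1.00 + 0.56) = min(1, 0.56) = 0.56

0.56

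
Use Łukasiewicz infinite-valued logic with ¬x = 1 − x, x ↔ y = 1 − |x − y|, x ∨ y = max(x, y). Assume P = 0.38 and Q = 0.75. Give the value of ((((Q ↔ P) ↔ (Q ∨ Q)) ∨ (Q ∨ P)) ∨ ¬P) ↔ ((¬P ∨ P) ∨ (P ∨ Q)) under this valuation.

Q ↔ P = 1 − |0.75 − 0.38| = 1 − 0.37 = 0.63
Q ∨ Q = max(0.75, 0.75) = 0.75
(Q ↔ P) ↔ (Q ∨ Q) = 1 − |0.63 − 0.75| = 1 − 0.12 = 0.88
Q ∨ P = max(0.75, 0.38) = 0.75
((Q ↔ P) ↔ (Q ∨ Q)) ∨ (Q ∨ P) = max(0.88, 0.75) = 0.88
¬P = 1 − 0.38 = 0.62
(((Q ↔ P) ↔ (Q ∨ Q)) ∨ (Q ∨ P)) ∨ ¬P = max(0.88, 0.62) = 0.88
¬P ∨ P = max(0.62, 0.38) = 0.62
P ∨ Q = max(0.38, 0.75) = 0.75
(¬P ∨ P) ∨ (P ∨ Q) = max(0.62, 0.75) = 0.75
((((Q ↔ P) ↔ (Q ∨ Q)) ∨ (Q ∨ P)) ∨ ¬P) ↔ ((¬P ∨ P) ∨ (P ∨ Q)) = 1 − |0.88 − 0.75| = 1 − 0.13 = 0.87

0.87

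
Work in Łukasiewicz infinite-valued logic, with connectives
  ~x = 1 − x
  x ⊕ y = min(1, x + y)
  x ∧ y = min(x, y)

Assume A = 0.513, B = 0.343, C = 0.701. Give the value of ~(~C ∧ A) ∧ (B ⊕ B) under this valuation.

~C = 1 − 0.701 = 0.299
~C ∧ A = min(0.299, 0.513) = 0.299
~(~C ∧ A) = 1 − 0.299 = 0.701
B ⊕ B = min(1, 0.343 + 0.343) = min(1, 0.686) = 0.686
~(~C ∧ A) ∧ (B ⊕ B) = min(0.701, 0.686) = 0.686

0.686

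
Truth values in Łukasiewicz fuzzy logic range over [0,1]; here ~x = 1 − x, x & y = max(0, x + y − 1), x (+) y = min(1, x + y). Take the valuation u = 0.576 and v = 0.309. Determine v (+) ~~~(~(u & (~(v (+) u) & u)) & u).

v (+) u = min(1, 0.309 + 0.576) = min(1, 0.885) = 0.885
~(v (+) u) = 1 − 0.885 = 0.115
~(v (+) u) & u = max(0, 0.115 + 0.576 − 1) = max(0, -0.309) = 0.000
u & (~(v (+) u) & u) = max(0, 0.576 + 0.000 − 1) = max(0, -0.424) = 0.000
~(u & (~(v (+) u) & u)) = 1 − 0.000 = 1.000
~(u & (~(v (+) u) & u)) & u = max(0, 1.000 + 0.576 − 1) = max(0, 0.576) = 0.576
~(~(u & (~(v (+) u) & u)) & u) = 1 − 0.576 = 0.424
~~(~(u & (~(v (+) u) & u)) & u) = 1 − 0.424 = 0.576
~~~(~(u & (~(v (+) u) & u)) & u) = 1 − 0.576 = 0.424
v (+) ~~~(~(u & (~(v (+) u) & u)) & u) = min(1, 0.309 + 0.424) = min(1, 0.733) = 0.733

0.733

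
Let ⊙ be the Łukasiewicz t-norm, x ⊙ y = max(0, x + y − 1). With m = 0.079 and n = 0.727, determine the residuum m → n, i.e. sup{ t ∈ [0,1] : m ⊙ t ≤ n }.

1.000

The residuum of the Łukasiewicz t-norm gives the supremum: min(1, 1 − 0.079 + 0.727).
1 − 0.079 + 0.727 = 1.648, so t = min(1, 1.648) = 1.000.
Check: 0.079 ⊙ 1.000 = max(0, 0.079) = 0.079 ≤ 0.727.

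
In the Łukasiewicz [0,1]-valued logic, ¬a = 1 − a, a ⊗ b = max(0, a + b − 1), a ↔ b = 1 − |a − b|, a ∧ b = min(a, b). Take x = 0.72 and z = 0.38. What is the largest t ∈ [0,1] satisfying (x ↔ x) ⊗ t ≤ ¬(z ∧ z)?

x ↔ x = 1 − |0.72 − 0.72| = 1 − 0.00 = 1.00
So the left factor is x ↔ x = 1.00.
z ∧ z = min(0.38, 0.38) = 0.38
¬(z ∧ z) = 1 − 0.38 = 0.62
So the right-hand bound is ¬(z ∧ z) = 0.62.
The residuum of the Łukasiewicz t-norm gives the supremum: min(1, 1 − 1.00 + 0.62).
1 − 1.00 + 0.62 = 0.62, so t = min(1, 0.62) = 0.62.
Check: 1.00 ⊗ 0.62 = max(0, 0.62) = 0.62 ≤ 0.62.

0.62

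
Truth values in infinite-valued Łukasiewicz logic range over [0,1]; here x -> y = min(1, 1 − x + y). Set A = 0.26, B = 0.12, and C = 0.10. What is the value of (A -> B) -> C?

0.24

A -> B = min(1, 1 − 0.26 + 0.12) = min(1, 0.86) = 0.86
(A -> B) -> C = min(1, 1 − 0.86 + 0.10) = min(1, 0.24) = 0.24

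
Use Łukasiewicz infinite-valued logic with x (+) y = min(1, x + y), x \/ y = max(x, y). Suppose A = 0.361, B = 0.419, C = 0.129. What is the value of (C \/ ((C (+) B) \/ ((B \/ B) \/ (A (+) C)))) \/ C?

C (+) B = min(1, 0.129 + 0.419) = min(1, 0.548) = 0.548
B \/ B = max(0.419, 0.419) = 0.419
A (+) C = min(1, 0.361 + 0.129) = min(1, 0.490) = 0.490
(B \/ B) \/ (A (+) C) = max(0.419, 0.490) = 0.490
(C (+) B) \/ ((B \/ B) \/ (A (+) C)) = max(0.548, 0.490) = 0.548
C \/ ((C (+) B) \/ ((B \/ B) \/ (A (+) C))) = max(0.129, 0.548) = 0.548
(C \/ ((C (+) B) \/ ((B \/ B) \/ (A (+) C)))) \/ C = max(0.548, 0.129) = 0.548

0.548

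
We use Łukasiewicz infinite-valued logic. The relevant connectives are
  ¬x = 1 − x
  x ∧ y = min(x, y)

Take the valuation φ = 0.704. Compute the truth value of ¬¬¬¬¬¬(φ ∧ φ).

φ ∧ φ = min(0.704, 0.704) = 0.704
¬(φ ∧ φ) = 1 − 0.704 = 0.296
¬¬(φ ∧ φ) = 1 − 0.296 = 0.704
¬¬¬(φ ∧ φ) = 1 − 0.704 = 0.296
¬¬¬¬(φ ∧ φ) = 1 − 0.296 = 0.704
¬¬¬¬¬(φ ∧ φ) = 1 − 0.704 = 0.296
¬¬¬¬¬¬(φ ∧ φ) = 1 − 0.296 = 0.704

0.704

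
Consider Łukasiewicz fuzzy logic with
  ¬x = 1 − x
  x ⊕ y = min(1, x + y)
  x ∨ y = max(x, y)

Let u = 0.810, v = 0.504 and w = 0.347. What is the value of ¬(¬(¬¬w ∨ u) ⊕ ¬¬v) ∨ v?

¬w = 1 − 0.347 = 0.653
¬¬w = 1 − 0.653 = 0.347
¬¬w ∨ u = max(0.347, 0.810) = 0.810
¬(¬¬w ∨ u) = 1 − 0.810 = 0.190
¬v = 1 − 0.504 = 0.496
¬¬v = 1 − 0.496 = 0.504
¬(¬¬w ∨ u) ⊕ ¬¬v = min(1, 0.190 + 0.504) = min(1, 0.694) = 0.694
¬(¬(¬¬w ∨ u) ⊕ ¬¬v) = 1 − 0.694 = 0.306
¬(¬(¬¬w ∨ u) ⊕ ¬¬v) ∨ v = max(0.306, 0.504) = 0.504

0.504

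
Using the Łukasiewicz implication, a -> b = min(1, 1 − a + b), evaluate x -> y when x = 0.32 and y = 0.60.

x -> y = min(1, 1 − 0.32 + 0.60) = min(1, 1.28) = 1.00
For comparison, the Gödel implication (1 if a ≤ b else b) would give 1.00.

1.00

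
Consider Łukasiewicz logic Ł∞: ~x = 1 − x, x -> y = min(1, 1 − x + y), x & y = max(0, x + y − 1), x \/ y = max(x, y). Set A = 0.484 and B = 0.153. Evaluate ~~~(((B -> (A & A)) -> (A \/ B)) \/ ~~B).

0.363

A & A = max(0, 0.484 + 0.484 − 1) = max(0, -0.032) = 0.000
B -> (A & A) = min(1, 1 − 0.153 + 0.000) = min(1, 0.847) = 0.847
A \/ B = max(0.484, 0.153) = 0.484
(B -> (A & A)) -> (A \/ B) = min(1, 1 − 0.847 + 0.484) = min(1, 0.637) = 0.637
~B = 1 − 0.153 = 0.847
~~B = 1 − 0.847 = 0.153
((B -> (A & A)) -> (A \/ B)) \/ ~~B = max(0.637, 0.153) = 0.637
~(((B -> (A & A)) -> (A \/ B)) \/ ~~B) = 1 − 0.637 = 0.363
~~(((B -> (A & A)) -> (A \/ B)) \/ ~~B) = 1 − 0.363 = 0.637
~~~(((B -> (A & A)) -> (A \/ B)) \/ ~~B) = 1 − 0.637 = 0.363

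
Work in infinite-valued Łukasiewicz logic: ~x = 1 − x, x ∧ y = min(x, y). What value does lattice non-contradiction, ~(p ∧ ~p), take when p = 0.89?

~p = 1 − 0.89 = 0.11
p ∧ ~p = min(0.89, 0.11) = 0.11
~(p ∧ ~p) = 1 − 0.11 = 0.89
(The value 0.89 < 1 shows this instance is not satisfied; not a Ł∞-tautology — its value is 1 − min(a, 1−a).)

0.89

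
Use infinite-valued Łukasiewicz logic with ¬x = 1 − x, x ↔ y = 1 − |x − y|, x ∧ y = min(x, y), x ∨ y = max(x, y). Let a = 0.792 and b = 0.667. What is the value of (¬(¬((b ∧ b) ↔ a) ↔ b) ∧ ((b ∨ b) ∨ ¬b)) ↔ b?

0.875

b ∧ b = min(0.667, 0.667) = 0.667
(b ∧ b) ↔ a = 1 − |0.667 − 0.792| = 1 − 0.125 = 0.875
¬((b ∧ b) ↔ a) = 1 − 0.875 = 0.125
¬((b ∧ b) ↔ a) ↔ b = 1 − |0.125 − 0.667| = 1 − 0.542 = 0.458
¬(¬((b ∧ b) ↔ a) ↔ b) = 1 − 0.458 = 0.542
b ∨ b = max(0.667, 0.667) = 0.667
¬b = 1 − 0.667 = 0.333
(b ∨ b) ∨ ¬b = max(0.667, 0.333) = 0.667
¬(¬((b ∧ b) ↔ a) ↔ b) ∧ ((b ∨ b) ∨ ¬b) = min(0.542, 0.667) = 0.542
(¬(¬((b ∧ b) ↔ a) ↔ b) ∧ ((b ∨ b) ∨ ¬b)) ↔ b = 1 − |0.542 − 0.667| = 1 − 0.125 = 0.875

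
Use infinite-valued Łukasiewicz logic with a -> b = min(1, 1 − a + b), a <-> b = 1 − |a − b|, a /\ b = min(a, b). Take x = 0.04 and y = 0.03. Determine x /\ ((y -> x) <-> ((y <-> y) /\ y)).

0.03

y -> x = min(1, 1 − 0.03 + 0.04) = min(1, 1.01) = 1.00
y <-> y = 1 − |0.03 − 0.03| = 1 − 0.00 = 1.00
(y <-> y) /\ y = min(1.00, 0.03) = 0.03
(y -> x) <-> ((y <-> y) /\ y) = 1 − |1.00 − 0.03| = 1 − 0.97 = 0.03
x /\ ((y -> x) <-> ((y <-> y) /\ y)) = min(0.04, 0.03) = 0.03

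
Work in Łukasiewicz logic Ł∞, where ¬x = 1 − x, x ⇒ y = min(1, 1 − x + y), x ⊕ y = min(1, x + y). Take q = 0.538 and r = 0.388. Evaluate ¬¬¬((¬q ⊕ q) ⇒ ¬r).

¬q = 1 − 0.538 = 0.462
¬q ⊕ q = min(1, 0.462 + 0.538) = min(1, 1.000) = 1.000
¬r = 1 − 0.388 = 0.612
(¬q ⊕ q) ⇒ ¬r = min(1, 1 − 1.000 + 0.612) = min(1, 0.612) = 0.612
¬((¬q ⊕ q) ⇒ ¬r) = 1 − 0.612 = 0.388
¬¬((¬q ⊕ q) ⇒ ¬r) = 1 − 0.388 = 0.612
¬¬¬((¬q ⊕ q) ⇒ ¬r) = 1 − 0.612 = 0.388

0.388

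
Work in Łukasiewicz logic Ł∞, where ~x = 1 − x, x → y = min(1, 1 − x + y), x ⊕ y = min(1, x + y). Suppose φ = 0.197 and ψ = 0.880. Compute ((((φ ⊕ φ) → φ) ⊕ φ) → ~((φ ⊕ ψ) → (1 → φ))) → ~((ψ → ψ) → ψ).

0.317

φ ⊕ φ = min(1, 0.197 + 0.197) = min(1, 0.394) = 0.394
(φ ⊕ φ) → φ = min(1, 1 − 0.394 + 0.197) = min(1, 0.803) = 0.803
((φ ⊕ φ) → φ) ⊕ φ = min(1, 0.803 + 0.197) = min(1, 1.000) = 1.000
φ ⊕ ψ = min(1, 0.197 + 0.880) = min(1, 1.077) = 1.000
1 → φ = min(1, 1 − 1.000 + 0.197) = min(1, 0.197) = 0.197
(φ ⊕ ψ) → (1 → φ) = min(1, 1 − 1.000 + 0.197) = min(1, 0.197) = 0.197
~((φ ⊕ ψ) → (1 → φ)) = 1 − 0.197 = 0.803
(((φ ⊕ φ) → φ) ⊕ φ) → ~((φ ⊕ ψ) → (1 → φ)) = min(1, 1 − 1.000 + 0.803) = min(1, 0.803) = 0.803
ψ → ψ = min(1, 1 − 0.880 + 0.880) = min(1, 1.000) = 1.000
(ψ → ψ) → ψ = min(1, 1 − 1.000 + 0.880) = min(1, 0.880) = 0.880
~((ψ → ψ) → ψ) = 1 − 0.880 = 0.120
((((φ ⊕ φ) → φ) ⊕ φ) → ~((φ ⊕ ψ) → (1 → φ))) → ~((ψ → ψ) → ψ) = min(1, 1 − 0.803 + 0.120) = min(1, 0.317) = 0.317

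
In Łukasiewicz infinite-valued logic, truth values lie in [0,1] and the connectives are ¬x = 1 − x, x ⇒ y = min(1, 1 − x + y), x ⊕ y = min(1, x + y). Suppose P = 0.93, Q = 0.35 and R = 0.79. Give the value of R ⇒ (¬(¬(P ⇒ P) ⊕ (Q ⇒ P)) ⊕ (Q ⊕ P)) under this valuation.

P ⇒ P = min(1, 1 − 0.93 + 0.93) = min(1, 1.00) = 1.00
¬(P ⇒ P) = 1 − 1.00 = 0.00
Q ⇒ P = min(1, 1 − 0.35 + 0.93) = min(1, 1.58) = 1.00
¬(P ⇒ P) ⊕ (Q ⇒ P) = min(1, 0.00 + 1.00) = min(1, 1.00) = 1.00
¬(¬(P ⇒ P) ⊕ (Q ⇒ P)) = 1 − 1.00 = 0.00
Q ⊕ P = min(1, 0.35 + 0.93) = min(1, 1.28) = 1.00
¬(¬(P ⇒ P) ⊕ (Q ⇒ P)) ⊕ (Q ⊕ P) = min(1, 0.00 + 1.00) = min(1, 1.00) = 1.00
R ⇒ (¬(¬(P ⇒ P) ⊕ (Q ⇒ P)) ⊕ (Q ⊕ P)) = min(1, 1 − 0.79 + 1.00) = min(1, 1.21) = 1.00

1.00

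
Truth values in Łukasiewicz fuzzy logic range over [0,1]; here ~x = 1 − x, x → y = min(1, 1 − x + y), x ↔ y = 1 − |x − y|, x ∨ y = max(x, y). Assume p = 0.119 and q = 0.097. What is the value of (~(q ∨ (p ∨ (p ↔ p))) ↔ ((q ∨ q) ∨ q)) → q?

0.194

p ↔ p = 1 − |0.119 − 0.119| = 1 − 0.000 = 1.000
p ∨ (p ↔ p) = max(0.119, 1.000) = 1.000
q ∨ (p ∨ (p ↔ p)) = max(0.097, 1.000) = 1.000
~(q ∨ (p ∨ (p ↔ p))) = 1 − 1.000 = 0.000
q ∨ q = max(0.097, 0.097) = 0.097
(q ∨ q) ∨ q = max(0.097, 0.097) = 0.097
~(q ∨ (p ∨ (p ↔ p))) ↔ ((q ∨ q) ∨ q) = 1 − |0.000 − 0.097| = 1 − 0.097 = 0.903
(~(q ∨ (p ∨ (p ↔ p))) ↔ ((q ∨ q) ∨ q)) → q = min(1, 1 − 0.903 + 0.097) = min(1, 0.194) = 0.194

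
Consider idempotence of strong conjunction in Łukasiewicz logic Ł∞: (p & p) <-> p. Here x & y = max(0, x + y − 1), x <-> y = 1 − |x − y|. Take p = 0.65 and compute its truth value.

0.65

p & p = max(0, 0.65 + 0.65 − 1) = max(0, 0.30) = 0.30
(p & p) <-> p = 1 − |0.30 − 0.65| = 1 − 0.35 = 0.65
(The value 0.65 < 1 shows this instance is not satisfied; fails in Ł∞ since a ⊗ a = max(0, 2a−1) ≠ a in general.)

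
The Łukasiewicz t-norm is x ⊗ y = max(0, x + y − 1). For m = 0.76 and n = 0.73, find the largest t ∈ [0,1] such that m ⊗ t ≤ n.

The residuum of the Łukasiewicz t-norm gives the supremum: min(1, 1 − 0.76 + 0.73).
1 − 0.76 + 0.73 = 0.97, so t = min(1, 0.97) = 0.97.
Check: 0.76 ⊗ 0.97 = max(0, 0.73) = 0.73 ≤ 0.73.

0.97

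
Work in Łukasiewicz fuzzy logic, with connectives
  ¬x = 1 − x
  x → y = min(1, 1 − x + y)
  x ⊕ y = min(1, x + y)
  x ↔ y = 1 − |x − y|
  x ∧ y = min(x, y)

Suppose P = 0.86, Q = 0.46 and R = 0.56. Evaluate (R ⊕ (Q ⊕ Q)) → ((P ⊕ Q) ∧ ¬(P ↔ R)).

0.30

Q ⊕ Q = min(1, 0.46 + 0.46) = min(1, 0.92) = 0.92
R ⊕ (Q ⊕ Q) = min(1, 0.56 + 0.92) = min(1, 1.48) = 1.00
P ⊕ Q = min(1, 0.86 + 0.46) = min(1, 1.32) = 1.00
P ↔ R = 1 − |0.86 − 0.56| = 1 − 0.30 = 0.70
¬(P ↔ R) = 1 − 0.70 = 0.30
(P ⊕ Q) ∧ ¬(P ↔ R) = min(1.00, 0.30) = 0.30
(R ⊕ (Q ⊕ Q)) → ((P ⊕ Q) ∧ ¬(P ↔ R)) = min(1, 1 − 1.00 + 0.30) = min(1, 0.30) = 0.30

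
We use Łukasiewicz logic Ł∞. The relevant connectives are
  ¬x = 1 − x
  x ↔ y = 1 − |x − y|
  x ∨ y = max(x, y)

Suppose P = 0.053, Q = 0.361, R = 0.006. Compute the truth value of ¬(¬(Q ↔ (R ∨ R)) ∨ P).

R ∨ R = max(0.006, 0.006) = 0.006
Q ↔ (R ∨ R) = 1 − |0.361 − 0.006| = 1 − 0.355 = 0.645
¬(Q ↔ (R ∨ R)) = 1 − 0.645 = 0.355
¬(Q ↔ (R ∨ R)) ∨ P = max(0.355, 0.053) = 0.355
¬(¬(Q ↔ (R ∨ R)) ∨ P) = 1 − 0.355 = 0.645

0.645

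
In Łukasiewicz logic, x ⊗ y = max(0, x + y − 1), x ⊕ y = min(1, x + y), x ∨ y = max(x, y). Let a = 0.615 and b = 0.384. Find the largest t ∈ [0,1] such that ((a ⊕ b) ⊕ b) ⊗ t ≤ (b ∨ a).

0.615

a ⊕ b = min(1, 0.615 + 0.384) = min(1, 0.999) = 0.999
(a ⊕ b) ⊕ b = min(1, 0.999 + 0.384) = min(1, 1.383) = 1.000
So the left factor is (a ⊕ b) ⊕ b = 1.000.
b ∨ a = max(0.384, 0.615) = 0.615
So the right-hand bound is b ∨ a = 0.615.
The residuum of the Łukasiewicz t-norm gives the supremum: min(1, 1 − 1.000 + 0.615).
1 − 1.000 + 0.615 = 0.615, so t = min(1, 0.615) = 0.615.
Check: 1.000 ⊗ 0.615 = max(0, 0.615) = 0.615 ≤ 0.615.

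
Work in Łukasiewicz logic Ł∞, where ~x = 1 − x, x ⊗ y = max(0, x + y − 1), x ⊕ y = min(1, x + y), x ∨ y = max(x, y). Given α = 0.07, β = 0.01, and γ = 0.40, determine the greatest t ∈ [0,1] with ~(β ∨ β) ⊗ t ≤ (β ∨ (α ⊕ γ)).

β ∨ β = max(0.01, 0.01) = 0.01
~(β ∨ β) = 1 − 0.01 = 0.99
So the left factor is ~(β ∨ β) = 0.99.
α ⊕ γ = min(1, 0.07 + 0.40) = min(1, 0.47) = 0.47
β ∨ (α ⊕ γ) = max(0.01, 0.47) = 0.47
So the right-hand bound is β ∨ (α ⊕ γ) = 0.47.
The residuum of the Łukasiewicz t-norm gives the supremum: min(1, 1 − 0.99 + 0.47).
1 − 0.99 + 0.47 = 0.48, so t = min(1, 0.48) = 0.48.
Check: 0.99 ⊗ 0.48 = max(0, 0.47) = 0.47 ≤ 0.47.

0.48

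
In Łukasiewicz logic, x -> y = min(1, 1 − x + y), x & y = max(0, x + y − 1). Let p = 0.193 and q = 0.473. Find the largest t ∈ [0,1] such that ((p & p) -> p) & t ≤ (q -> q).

p & p = max(0, 0.193 + 0.193 − 1) = max(0, -0.614) = 0.000
(p & p) -> p = min(1, 1 − 0.000 + 0.193) = min(1, 1.193) = 1.000
So the left factor is (p & p) -> p = 1.000.
q -> q = min(1, 1 − 0.473 + 0.473) = min(1, 1.000) = 1.000
So the right-hand bound is q -> q = 1.000.
The residuum of the Łukasiewicz t-norm gives the supremum: min(1, 1 − 1.000 + 1.000).
1 − 1.000 + 1.000 = 1.000, so t = min(1, 1.000) = 1.000.
Check: 1.000 & 1.000 = max(0, 1.000) = 1.000 ≤ 1.000.

1.000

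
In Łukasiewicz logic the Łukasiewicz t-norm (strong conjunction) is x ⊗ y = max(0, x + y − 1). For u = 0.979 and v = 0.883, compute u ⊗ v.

u ⊗ v = max(0, 0.979 + 0.883 − 1) = max(0, 0.862) = 0.862
For comparison, the Gödel (minimum) t-norm min(x, y) would give 0.883.

0.862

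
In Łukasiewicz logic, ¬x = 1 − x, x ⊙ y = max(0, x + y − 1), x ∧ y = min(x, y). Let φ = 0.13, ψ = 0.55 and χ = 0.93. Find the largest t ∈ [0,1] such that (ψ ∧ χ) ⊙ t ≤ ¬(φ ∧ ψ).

1.00

ψ ∧ χ = min(0.55, 0.93) = 0.55
So the left factor is ψ ∧ χ = 0.55.
φ ∧ ψ = min(0.13, 0.55) = 0.13
¬(φ ∧ ψ) = 1 − 0.13 = 0.87
So the right-hand bound is ¬(φ ∧ ψ) = 0.87.
The residuum of the Łukasiewicz t-norm gives the supremum: min(1, 1 − 0.55 + 0.87).
1 − 0.55 + 0.87 = 1.32, so t = min(1, 1.32) = 1.00.
Check: 0.55 ⊙ 1.00 = max(0, 0.55) = 0.55 ≤ 0.87.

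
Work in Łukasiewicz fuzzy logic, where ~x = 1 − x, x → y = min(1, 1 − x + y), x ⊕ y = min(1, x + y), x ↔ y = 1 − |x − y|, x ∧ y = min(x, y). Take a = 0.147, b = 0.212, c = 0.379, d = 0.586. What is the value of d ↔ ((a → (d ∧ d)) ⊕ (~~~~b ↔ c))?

0.586

d ∧ d = min(0.586, 0.586) = 0.586
a → (d ∧ d) = min(1, 1 − 0.147 + 0.586) = min(1, 1.439) = 1.000
~b = 1 − 0.212 = 0.788
~~b = 1 − 0.788 = 0.212
~~~b = 1 − 0.212 = 0.788
~~~~b = 1 − 0.788 = 0.212
~~~~b ↔ c = 1 − |0.212 − 0.379| = 1 − 0.167 = 0.833
(a → (d ∧ d)) ⊕ (~~~~b ↔ c) = min(1, 1.000 + 0.833) = min(1, 1.833) = 1.000
d ↔ ((a → (d ∧ d)) ⊕ (~~~~b ↔ c)) = 1 − |0.586 − 1.000| = 1 − 0.414 = 0.586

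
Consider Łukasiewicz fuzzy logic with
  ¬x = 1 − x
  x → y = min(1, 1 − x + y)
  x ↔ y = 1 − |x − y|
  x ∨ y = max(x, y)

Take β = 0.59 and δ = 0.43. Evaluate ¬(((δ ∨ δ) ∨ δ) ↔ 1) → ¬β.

δ ∨ δ = max(0.43, 0.43) = 0.43
(δ ∨ δ) ∨ δ = max(0.43, 0.43) = 0.43
((δ ∨ δ) ∨ δ) ↔ 1 = 1 − |0.43 − 1.00| = 1 − 0.57 = 0.43
¬(((δ ∨ δ) ∨ δ) ↔ 1) = 1 − 0.43 = 0.57
¬β = 1 − 0.59 = 0.41
¬(((δ ∨ δ) ∨ δ) ↔ 1) → ¬β = min(1, 1 − 0.57 + 0.41) = min(1, 0.84) = 0.84

0.84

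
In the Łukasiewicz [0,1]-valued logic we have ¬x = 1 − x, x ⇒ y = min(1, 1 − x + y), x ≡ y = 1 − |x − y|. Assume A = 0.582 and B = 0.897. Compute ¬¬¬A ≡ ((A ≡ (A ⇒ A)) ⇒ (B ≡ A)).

¬A = 1 − 0.582 = 0.418
¬¬A = 1 − 0.418 = 0.582
¬¬¬A = 1 − 0.582 = 0.418
A ⇒ A = min(1, 1 − 0.582 + 0.582) = min(1, 1.000) = 1.000
A ≡ (A ⇒ A) = 1 − |0.582 − 1.000| = 1 − 0.418 = 0.582
B ≡ A = 1 − |0.897 − 0.582| = 1 − 0.315 = 0.685
(A ≡ (A ⇒ A)) ⇒ (B ≡ A) = min(1, 1 − 0.582 + 0.685) = min(1, 1.103) = 1.000
¬¬¬A ≡ ((A ≡ (A ⇒ A)) ⇒ (B ≡ A)) = 1 − |0.418 − 1.000| = 1 − 0.582 = 0.418

0.418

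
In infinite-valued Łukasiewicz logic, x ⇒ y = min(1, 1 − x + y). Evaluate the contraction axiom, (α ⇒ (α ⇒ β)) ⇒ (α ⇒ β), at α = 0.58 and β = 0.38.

α ⇒ β = min(1, 1 − 0.58 + 0.38) = min(1, 0.80) = 0.80
α ⇒ (α ⇒ β) = min(1, 1 − 0.58 + 0.80) = min(1, 1.22) = 1.00
(α ⇒ (α ⇒ β)) ⇒ (α ⇒ β) = min(1, 1 − 1.00 + 0.80) = min(1, 0.80) = 0.80
(The value 0.80 < 1 shows this instance is not satisfied; fails in Ł∞ (the t-norm is not idempotent).)

0.80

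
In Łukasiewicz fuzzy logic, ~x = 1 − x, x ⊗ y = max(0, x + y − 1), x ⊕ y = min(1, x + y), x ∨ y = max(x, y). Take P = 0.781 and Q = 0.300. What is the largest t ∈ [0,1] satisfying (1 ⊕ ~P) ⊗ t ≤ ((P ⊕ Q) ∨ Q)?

~P = 1 − 0.781 = 0.219
1 ⊕ ~P = min(1, 1.000 + 0.219) = min(1, 1.219) = 1.000
So the left factor is 1 ⊕ ~P = 1.000.
P ⊕ Q = min(1, 0.781 + 0.300) = min(1, 1.081) = 1.000
(P ⊕ Q) ∨ Q = max(1.000, 0.300) = 1.000
So the right-hand bound is (P ⊕ Q) ∨ Q = 1.000.
The residuum of the Łukasiewicz t-norm gives the supremum: min(1, 1 − 1.000 + 1.000).
1 − 1.000 + 1.000 = 1.000, so t = min(1, 1.000) = 1.000.
Check: 1.000 ⊗ 1.000 = max(0, 1.000) = 1.000 ≤ 1.000.

1.000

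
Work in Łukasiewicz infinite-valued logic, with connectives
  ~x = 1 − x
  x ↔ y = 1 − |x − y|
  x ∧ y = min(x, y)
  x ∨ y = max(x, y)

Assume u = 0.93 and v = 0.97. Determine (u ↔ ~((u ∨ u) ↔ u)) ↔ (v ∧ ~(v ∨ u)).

u ∨ u = max(0.93, 0.93) = 0.93
(u ∨ u) ↔ u = 1 − |0.93 − 0.93| = 1 − 0.00 = 1.00
~((u ∨ u) ↔ u) = 1 − 1.00 = 0.00
u ↔ ~((u ∨ u) ↔ u) = 1 − |0.93 − 0.00| = 1 − 0.93 = 0.07
v ∨ u = max(0.97, 0.93) = 0.97
~(v ∨ u) = 1 − 0.97 = 0.03
v ∧ ~(v ∨ u) = min(0.97, 0.03) = 0.03
(u ↔ ~((u ∨ u) ↔ u)) ↔ (v ∧ ~(v ∨ u)) = 1 − |0.07 − 0.03| = 1 − 0.04 = 0.96

0.96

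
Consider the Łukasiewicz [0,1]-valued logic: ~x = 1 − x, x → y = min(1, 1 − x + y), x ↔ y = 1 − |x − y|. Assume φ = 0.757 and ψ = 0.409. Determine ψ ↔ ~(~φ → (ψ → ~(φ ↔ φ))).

0.591

~φ = 1 − 0.757 = 0.243
φ ↔ φ = 1 − |0.757 − 0.757| = 1 − 0.000 = 1.000
~(φ ↔ φ) = 1 − 1.000 = 0.000
ψ → ~(φ ↔ φ) = min(1, 1 − 0.409 + 0.000) = min(1, 0.591) = 0.591
~φ → (ψ → ~(φ ↔ φ)) = min(1, 1 − 0.243 + 0.591) = min(1, 1.348) = 1.000
~(~φ → (ψ → ~(φ ↔ φ))) = 1 − 1.000 = 0.000
ψ ↔ ~(~φ → (ψ → ~(φ ↔ φ))) = 1 − |0.409 − 0.000| = 1 − 0.409 = 0.591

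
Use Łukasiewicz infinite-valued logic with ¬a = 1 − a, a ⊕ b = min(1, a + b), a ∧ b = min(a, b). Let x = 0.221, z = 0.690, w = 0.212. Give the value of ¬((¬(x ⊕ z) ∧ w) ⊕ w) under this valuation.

0.699

x ⊕ z = min(1, 0.221 + 0.690) = min(1, 0.911) = 0.911
¬(x ⊕ z) = 1 − 0.911 = 0.089
¬(x ⊕ z) ∧ w = min(0.089, 0.212) = 0.089
(¬(x ⊕ z) ∧ w) ⊕ w = min(1, 0.089 + 0.212) = min(1, 0.301) = 0.301
¬((¬(x ⊕ z) ∧ w) ⊕ w) = 1 − 0.301 = 0.699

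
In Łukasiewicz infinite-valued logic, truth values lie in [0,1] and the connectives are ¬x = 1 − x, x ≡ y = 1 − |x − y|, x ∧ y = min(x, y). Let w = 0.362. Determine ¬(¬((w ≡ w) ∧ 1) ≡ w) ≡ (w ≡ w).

w ≡ w = 1 − |0.362 − 0.362| = 1 − 0.000 = 1.000
(w ≡ w) ∧ 1 = min(1.000, 1.000) = 1.000
¬((w ≡ w) ∧ 1) = 1 − 1.000 = 0.000
¬((w ≡ w) ∧ 1) ≡ w = 1 − |0.000 − 0.362| = 1 − 0.362 = 0.638
¬(¬((w ≡ w) ∧ 1) ≡ w) = 1 − 0.638 = 0.362
¬(¬((w ≡ w) ∧ 1) ≡ w) ≡ (w ≡ w) = 1 − |0.362 − 1.000| = 1 − 0.638 = 0.362

0.362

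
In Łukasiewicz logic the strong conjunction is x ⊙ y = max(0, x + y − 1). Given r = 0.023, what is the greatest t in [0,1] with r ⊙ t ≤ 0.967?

1.000

The residuum of the Łukasiewicz t-norm gives the supremum: min(1, 1 − 0.023 + 0.967).
1 − 0.023 + 0.967 = 1.944, so t = min(1, 1.944) = 1.000.
Check: 0.023 ⊙ 1.000 = max(0, 0.023) = 0.023 ≤ 0.967.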